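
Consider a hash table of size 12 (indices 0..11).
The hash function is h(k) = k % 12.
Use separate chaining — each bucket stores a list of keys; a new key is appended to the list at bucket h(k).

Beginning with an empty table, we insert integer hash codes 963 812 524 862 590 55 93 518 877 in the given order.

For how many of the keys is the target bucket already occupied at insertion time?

2

Insert 963: h=3, bucket 3 empty → new chain.
Insert 812: h=8, bucket 8 empty → new chain.
Insert 524: h=8, bucket 8 nonempty → append to chain.
Insert 862: h=10, bucket 10 empty → new chain.
Insert 590: h=2, bucket 2 empty → new chain.
Insert 55: h=7, bucket 7 empty → new chain.
Insert 93: h=9, bucket 9 empty → new chain.
Insert 518: h=2, bucket 2 nonempty → append to chain.
Insert 877: h=1, bucket 1 empty → new chain.
Final buckets:
0: ∅
1: 877
2: 590 -> 518
3: 963
4: ∅
5: ∅
6: ∅
7: 55
8: 812 -> 524
9: 93
10: 862
11: ∅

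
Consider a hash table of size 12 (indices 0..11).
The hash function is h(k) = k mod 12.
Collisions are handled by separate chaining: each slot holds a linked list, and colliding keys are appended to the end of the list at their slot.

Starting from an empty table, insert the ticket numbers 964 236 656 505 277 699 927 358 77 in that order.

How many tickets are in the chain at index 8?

2

964 -> bucket 4
236 -> bucket 8
656 -> bucket 8 (collision)
505 -> bucket 1
277 -> bucket 1 (collision)
699 -> bucket 3
927 -> bucket 3 (collision)
358 -> bucket 10
77 -> bucket 5
Final buckets:
0: .
1: 505 -> 277
2: .
3: 699 -> 927
4: 964
5: 77
6: .
7: .
8: 236 -> 656
9: .
10: 358
11: .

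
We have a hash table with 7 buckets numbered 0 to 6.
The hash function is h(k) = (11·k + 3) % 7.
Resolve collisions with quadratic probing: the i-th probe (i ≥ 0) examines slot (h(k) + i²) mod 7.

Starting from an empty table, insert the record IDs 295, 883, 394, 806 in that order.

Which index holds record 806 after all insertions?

Insert 295: h=0, slot 0 empty -> index 0.
Insert 883: h=0, slot 0 occupied -> index 1.
Insert 394: h=4, slot 4 empty -> index 4.
Insert 806: h=0, slots 0,1,4 occupied -> index 2.
Table: [295, 883, 806, -, 394, -, -]

2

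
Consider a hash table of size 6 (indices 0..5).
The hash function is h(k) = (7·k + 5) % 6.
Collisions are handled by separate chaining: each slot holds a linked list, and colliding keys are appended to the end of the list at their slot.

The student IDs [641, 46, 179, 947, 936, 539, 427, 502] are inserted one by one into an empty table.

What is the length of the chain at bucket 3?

641 -> bucket 4
46 -> bucket 3
179 -> bucket 4 (collision)
947 -> bucket 4 (collision)
936 -> bucket 5
539 -> bucket 4 (collision)
427 -> bucket 0
502 -> bucket 3 (collision)
Final buckets:
0: 427
1: _
2: _
3: 46 -> 502
4: 641 -> 179 -> 947 -> 539
5: 936

2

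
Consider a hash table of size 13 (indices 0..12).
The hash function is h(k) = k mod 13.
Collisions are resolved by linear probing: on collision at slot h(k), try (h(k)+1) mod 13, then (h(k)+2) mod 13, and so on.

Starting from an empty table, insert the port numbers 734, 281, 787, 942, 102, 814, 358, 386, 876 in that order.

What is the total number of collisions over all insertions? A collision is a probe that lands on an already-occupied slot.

Insert 734: h=6, slot 6 empty → index 6.
Insert 281: h=8, slot 8 empty → index 8.
Insert 787: h=7, slot 7 empty → index 7.
Insert 942: h=6, slots 6,7,8 occupied → index 9.
Insert 102: h=11, slot 11 empty → index 11.
Insert 814: h=8, slots 8,9 occupied → index 10.
Insert 358: h=7, slots 7,8,9,10,11 occupied → index 12.
Insert 386: h=9, slots 9,10,11,12 occupied → index 0.
Insert 876: h=5, slot 5 empty → index 5.
Table: [386, _, _, _, _, 876, 734, 787, 281, 942, 814, 102, 358]

14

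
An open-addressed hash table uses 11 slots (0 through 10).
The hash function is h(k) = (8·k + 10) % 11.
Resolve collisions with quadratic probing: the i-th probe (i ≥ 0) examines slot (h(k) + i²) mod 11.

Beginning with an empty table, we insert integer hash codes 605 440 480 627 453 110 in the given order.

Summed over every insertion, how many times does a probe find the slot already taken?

Insert 605: h=10, slot 10 empty → index 10.
Insert 440: h=10, slot 10 occupied → index 0.
Insert 480: h=0, slot 0 occupied → index 1.
Insert 627: h=10, slots 10,0 occupied → index 3.
Insert 453: h=4, slot 4 empty → index 4.
Insert 110: h=10, slots 10,0,3 occupied → index 8.
Table: [440, 480, _, 627, 453, _, _, _, 110, _, 605]

7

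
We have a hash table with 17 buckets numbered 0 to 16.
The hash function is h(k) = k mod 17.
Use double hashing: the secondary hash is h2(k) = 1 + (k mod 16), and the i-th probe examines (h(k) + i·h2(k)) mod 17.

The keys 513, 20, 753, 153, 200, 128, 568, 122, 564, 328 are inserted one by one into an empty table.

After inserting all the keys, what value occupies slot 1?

513 hashes to 3; slot 3 is free => place at 3.
20 hashes to 3, h2=5; 3 taken => place at 8.
753 hashes to 5; slot 5 is free => place at 5.
153 hashes to 0; slot 0 is free => place at 0.
200 hashes to 13; slot 13 is free => place at 13.
128 hashes to 9; slot 9 is free => place at 9.
568 hashes to 7; slot 7 is free => place at 7.
122 hashes to 3, h2=11; 3 taken => place at 14.
564 hashes to 3, h2=5; 3,8,13 taken => place at 1.
328 hashes to 5, h2=9; 5,14 taken => place at 6.
Table: [153, 564, -, 513, -, 753, 328, 568, 20, 128, -, -, -, 200, 122, -, -]

564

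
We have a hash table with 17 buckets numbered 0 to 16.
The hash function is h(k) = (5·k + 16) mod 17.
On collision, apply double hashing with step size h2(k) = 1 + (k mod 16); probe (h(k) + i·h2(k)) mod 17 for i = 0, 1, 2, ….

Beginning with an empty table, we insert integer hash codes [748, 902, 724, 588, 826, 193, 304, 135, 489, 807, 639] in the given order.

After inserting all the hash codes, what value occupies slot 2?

748 hashes to 16; slot 16 is free => place at 16.
902 hashes to 4; slot 4 is free => place at 4.
724 hashes to 15; slot 15 is free => place at 15.
588 hashes to 15, h2=13; 15 taken => place at 11.
826 hashes to 15, h2=11; 15 taken => place at 9.
193 hashes to 12; slot 12 is free => place at 12.
304 hashes to 6; slot 6 is free => place at 6.
135 hashes to 11, h2=8; 11 taken => place at 2.
489 hashes to 13; slot 13 is free => place at 13.
807 hashes to 5; slot 5 is free => place at 5.
639 hashes to 15, h2=16; 15 taken => place at 14.
Table: [∅, ∅, 135, ∅, 902, 807, 304, ∅, ∅, 826, ∅, 588, 193, 489, 639, 724, 748]

135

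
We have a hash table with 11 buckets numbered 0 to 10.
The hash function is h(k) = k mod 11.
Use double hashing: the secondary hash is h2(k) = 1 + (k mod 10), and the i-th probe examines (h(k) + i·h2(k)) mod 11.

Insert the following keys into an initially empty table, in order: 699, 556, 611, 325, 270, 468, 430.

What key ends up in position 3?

430

699: h=6 → slot 6
556: h=6, h2=7, probe 6,2 → slot 2
611: h=6, h2=2, probe 6,8 → slot 8
325: h=6, h2=6, probe 6,1 → slot 1
270: h=6, h2=1, probe 6,7 → slot 7
468: h=6, h2=9, probe 6,4 → slot 4
430: h=1, h2=1, probe 1,2,3 → slot 3
Table: [—, 325, 556, 430, 468, —, 699, 270, 611, —, —]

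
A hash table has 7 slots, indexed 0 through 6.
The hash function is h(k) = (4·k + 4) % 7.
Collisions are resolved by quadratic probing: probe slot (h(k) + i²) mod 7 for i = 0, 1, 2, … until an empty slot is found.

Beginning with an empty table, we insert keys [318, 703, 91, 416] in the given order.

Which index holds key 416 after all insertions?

6

Insert 318: h=2, slot 2 empty -> index 2.
Insert 703: h=2, slot 2 occupied -> index 3.
Insert 91: h=4, slot 4 empty -> index 4.
Insert 416: h=2, slots 2,3 occupied -> index 6.
Table: [., ., 318, 703, 91, ., 416]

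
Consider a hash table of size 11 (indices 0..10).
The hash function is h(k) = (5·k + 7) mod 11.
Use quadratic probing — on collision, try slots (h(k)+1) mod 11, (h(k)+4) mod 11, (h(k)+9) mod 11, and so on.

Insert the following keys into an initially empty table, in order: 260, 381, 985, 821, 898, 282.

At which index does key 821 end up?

2

260 hashes to 9; slot 9 is free => place at 9.
381 hashes to 9; 9 taken => place at 10.
985 hashes to 4; slot 4 is free => place at 4.
821 hashes to 9; 9,10 taken => place at 2.
898 hashes to 9; 9,10,2 taken => place at 7.
282 hashes to 9; 9,10,2,7 taken => place at 3.
Table: [_, _, 821, 282, 985, _, _, 898, _, 260, 381]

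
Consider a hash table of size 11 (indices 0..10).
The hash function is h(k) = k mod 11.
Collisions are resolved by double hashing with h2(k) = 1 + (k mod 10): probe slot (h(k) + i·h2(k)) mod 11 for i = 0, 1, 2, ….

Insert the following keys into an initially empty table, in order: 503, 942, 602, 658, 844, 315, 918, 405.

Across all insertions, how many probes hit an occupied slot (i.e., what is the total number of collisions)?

6

Insert 503: h=8, slot 8 empty => index 8.
Insert 942: h=7, slot 7 empty => index 7.
Insert 602: h=8, h2=3, slot 8 occupied => index 0.
Insert 658: h=9, slot 9 empty => index 9.
Insert 844: h=8, h2=5, slot 8 occupied => index 2.
Insert 315: h=7, h2=6, slots 7,2,8 occupied => index 3.
Insert 918: h=5, slot 5 empty => index 5.
Insert 405: h=9, h2=6, slot 9 occupied => index 4.
Table: [602, —, 844, 315, 405, 918, —, 942, 503, 658, —]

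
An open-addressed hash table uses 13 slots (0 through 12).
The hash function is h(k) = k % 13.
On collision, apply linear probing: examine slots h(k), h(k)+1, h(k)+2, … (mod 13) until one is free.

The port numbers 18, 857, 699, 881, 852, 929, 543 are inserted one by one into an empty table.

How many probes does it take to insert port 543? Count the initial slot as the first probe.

4

18 hashes to 5; slot 5 is free → place at 5.
857 hashes to 12; slot 12 is free → place at 12.
699 hashes to 10; slot 10 is free → place at 10.
881 hashes to 10; 10 taken → place at 11.
852 hashes to 7; slot 7 is free → place at 7.
929 hashes to 6; slot 6 is free → place at 6.
543 hashes to 10; 10,11,12 taken → place at 0.
Table: [543, —, —, —, —, 18, 929, 852, —, —, 699, 881, 857]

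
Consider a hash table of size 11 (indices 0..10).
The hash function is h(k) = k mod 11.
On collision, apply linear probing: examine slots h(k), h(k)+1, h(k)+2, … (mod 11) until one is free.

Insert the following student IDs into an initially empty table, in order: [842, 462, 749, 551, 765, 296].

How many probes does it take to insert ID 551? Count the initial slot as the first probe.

842: h=6 -> slot 6
462: h=0 -> slot 0
749: h=1 -> slot 1
551: h=1, probe 1,2 -> slot 2
765: h=6, probe 6,7 -> slot 7
296: h=10 -> slot 10
Table: [462, 749, 551, ., ., ., 842, 765, ., ., 296]

2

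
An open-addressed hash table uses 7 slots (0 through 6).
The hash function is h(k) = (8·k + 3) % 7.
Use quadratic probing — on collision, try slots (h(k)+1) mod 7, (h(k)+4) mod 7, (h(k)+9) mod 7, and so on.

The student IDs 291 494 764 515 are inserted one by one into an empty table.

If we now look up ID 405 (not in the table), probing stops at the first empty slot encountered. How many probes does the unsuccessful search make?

291: h=0 => slot 0
494: h=0, probe 0,1 => slot 1
764: h=4 => slot 4
515: h=0, probe 0,1,4,2 => slot 2
Table: [291, 494, 515, —, 764, —, —]
Lookup 405: h=2, probe 2,3 → slot 3 empty, not found.

2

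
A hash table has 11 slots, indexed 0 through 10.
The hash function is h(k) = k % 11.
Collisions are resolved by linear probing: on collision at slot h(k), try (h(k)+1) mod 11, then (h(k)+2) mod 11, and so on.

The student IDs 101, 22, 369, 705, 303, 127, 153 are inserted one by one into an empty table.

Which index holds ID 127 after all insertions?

8

Insert 101: h=2, slot 2 empty → index 2.
Insert 22: h=0, slot 0 empty → index 0.
Insert 369: h=6, slot 6 empty → index 6.
Insert 705: h=1, slot 1 empty → index 1.
Insert 303: h=6, slot 6 occupied → index 7.
Insert 127: h=6, slots 6,7 occupied → index 8.
Insert 153: h=10, slot 10 empty → index 10.
Table: [22, 705, 101, ., ., ., 369, 303, 127, ., 153]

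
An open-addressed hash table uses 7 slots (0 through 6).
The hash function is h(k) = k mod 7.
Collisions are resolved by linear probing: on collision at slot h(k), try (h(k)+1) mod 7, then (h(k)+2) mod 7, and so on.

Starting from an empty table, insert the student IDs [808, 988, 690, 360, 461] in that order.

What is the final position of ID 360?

5

808: h=3 => slot 3
988: h=1 => slot 1
690: h=4 => slot 4
360: h=3, probe 3,4,5 => slot 5
461: h=6 => slot 6
Table: [_, 988, _, 808, 690, 360, 461]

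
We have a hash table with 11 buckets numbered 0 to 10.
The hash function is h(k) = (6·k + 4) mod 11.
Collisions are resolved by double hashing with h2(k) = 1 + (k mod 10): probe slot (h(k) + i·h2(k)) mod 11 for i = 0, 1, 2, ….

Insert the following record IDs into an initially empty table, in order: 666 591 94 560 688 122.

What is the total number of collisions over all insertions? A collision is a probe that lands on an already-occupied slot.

Insert 666: h=7, slot 7 empty → index 7.
Insert 591: h=8, slot 8 empty → index 8.
Insert 94: h=7, h2=5, slot 7 occupied → index 1.
Insert 560: h=9, slot 9 empty → index 9.
Insert 688: h=7, h2=9, slot 7 occupied → index 5.
Insert 122: h=10, slot 10 empty → index 10.
Table: [-, 94, -, -, -, 688, -, 666, 591, 560, 122]

2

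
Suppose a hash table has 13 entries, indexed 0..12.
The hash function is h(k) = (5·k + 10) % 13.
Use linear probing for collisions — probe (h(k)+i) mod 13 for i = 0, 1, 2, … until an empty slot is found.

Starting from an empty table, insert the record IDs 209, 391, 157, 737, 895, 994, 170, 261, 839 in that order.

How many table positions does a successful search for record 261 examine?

6

209: h=2 => slot 2
391: h=2, probe 2,3 => slot 3
157: h=2, probe 2,3,4 => slot 4
737: h=3, probe 3,4,5 => slot 5
895: h=0 => slot 0
994: h=1 => slot 1
170: h=2, probe 2,3,4,5,6 => slot 6
261: h=2, probe 2,3,4,5,6,7 => slot 7
839: h=6, probe 6,7,8 => slot 8
Table: [895, 994, 209, 391, 157, 737, 170, 261, 839, ∅, ∅, ∅, ∅]
Lookup 261: h=2, probe 2,3,4,5,6,7 → found at 7.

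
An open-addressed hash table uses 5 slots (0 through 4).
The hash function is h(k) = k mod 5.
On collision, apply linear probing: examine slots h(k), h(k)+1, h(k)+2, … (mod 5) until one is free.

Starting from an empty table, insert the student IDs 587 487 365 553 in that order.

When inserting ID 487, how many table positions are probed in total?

587: h=2 → slot 2
487: h=2, probe 2,3 → slot 3
365: h=0 → slot 0
553: h=3, probe 3,4 → slot 4
Table: [365, ∅, 587, 487, 553]

2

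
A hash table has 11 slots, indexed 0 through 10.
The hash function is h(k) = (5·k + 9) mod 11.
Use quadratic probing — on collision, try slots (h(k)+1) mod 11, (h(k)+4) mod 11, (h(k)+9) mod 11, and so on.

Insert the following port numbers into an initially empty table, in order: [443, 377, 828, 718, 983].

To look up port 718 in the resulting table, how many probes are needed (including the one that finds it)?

443: h=2 => slot 2
377: h=2, probe 2,3 => slot 3
828: h=2, probe 2,3,6 => slot 6
718: h=2, probe 2,3,6,0 => slot 0
983: h=7 => slot 7
Table: [718, _, 443, 377, _, _, 828, 983, _, _, _]
Lookup 718: h=2, probe 2,3,6,0 → found at 0.

4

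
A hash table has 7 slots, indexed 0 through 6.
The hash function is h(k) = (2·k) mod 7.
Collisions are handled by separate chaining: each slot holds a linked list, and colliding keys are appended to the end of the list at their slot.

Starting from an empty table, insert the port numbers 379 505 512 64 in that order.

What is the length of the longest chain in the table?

4

Insert 379: h=2, bucket 2 empty -> new chain.
Insert 505: h=2, bucket 2 nonempty -> append to chain.
Insert 512: h=2, bucket 2 nonempty -> append to chain.
Insert 64: h=2, bucket 2 nonempty -> append to chain.
Final buckets:
0: _
1: _
2: 379 -> 505 -> 512 -> 64
3: _
4: _
5: _
6: _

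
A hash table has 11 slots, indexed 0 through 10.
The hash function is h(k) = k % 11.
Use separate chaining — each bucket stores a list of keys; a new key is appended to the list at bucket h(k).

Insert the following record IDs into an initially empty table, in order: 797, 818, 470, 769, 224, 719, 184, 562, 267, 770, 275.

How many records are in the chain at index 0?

2

Insert 797: h=5, bucket 5 empty -> new chain.
Insert 818: h=4, bucket 4 empty -> new chain.
Insert 470: h=8, bucket 8 empty -> new chain.
Insert 769: h=10, bucket 10 empty -> new chain.
Insert 224: h=4, bucket 4 nonempty -> append to chain.
Insert 719: h=4, bucket 4 nonempty -> append to chain.
Insert 184: h=8, bucket 8 nonempty -> append to chain.
Insert 562: h=1, bucket 1 empty -> new chain.
Insert 267: h=3, bucket 3 empty -> new chain.
Insert 770: h=0, bucket 0 empty -> new chain.
Insert 275: h=0, bucket 0 nonempty -> append to chain.
Final buckets:
0: 770 -> 275
1: 562
2: .
3: 267
4: 818 -> 224 -> 719
5: 797
6: .
7: .
8: 470 -> 184
9: .
10: 769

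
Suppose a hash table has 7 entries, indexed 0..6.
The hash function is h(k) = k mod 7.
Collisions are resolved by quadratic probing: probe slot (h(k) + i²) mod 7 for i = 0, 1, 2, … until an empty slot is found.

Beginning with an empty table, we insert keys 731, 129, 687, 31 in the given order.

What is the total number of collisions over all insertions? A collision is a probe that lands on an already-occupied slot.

3

731 hashes to 3; slot 3 is free -> place at 3.
129 hashes to 3; 3 taken -> place at 4.
687 hashes to 1; slot 1 is free -> place at 1.
31 hashes to 3; 3,4 taken -> place at 0.
Table: [31, 687, —, 731, 129, —, —]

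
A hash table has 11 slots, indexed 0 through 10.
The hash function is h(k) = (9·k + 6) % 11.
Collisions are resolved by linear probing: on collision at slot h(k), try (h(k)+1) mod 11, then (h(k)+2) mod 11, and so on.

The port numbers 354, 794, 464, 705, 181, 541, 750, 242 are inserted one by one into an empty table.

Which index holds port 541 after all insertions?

Insert 354: h=2, slot 2 empty => index 2.
Insert 794: h=2, slot 2 occupied => index 3.
Insert 464: h=2, slots 2,3 occupied => index 4.
Insert 705: h=4, slot 4 occupied => index 5.
Insert 181: h=7, slot 7 empty => index 7.
Insert 541: h=2, slots 2,3,4,5 occupied => index 6.
Insert 750: h=2, slots 2,3,4,5,6,7 occupied => index 8.
Insert 242: h=6, slots 6,7,8 occupied => index 9.
Table: [_, _, 354, 794, 464, 705, 541, 181, 750, 242, _]

6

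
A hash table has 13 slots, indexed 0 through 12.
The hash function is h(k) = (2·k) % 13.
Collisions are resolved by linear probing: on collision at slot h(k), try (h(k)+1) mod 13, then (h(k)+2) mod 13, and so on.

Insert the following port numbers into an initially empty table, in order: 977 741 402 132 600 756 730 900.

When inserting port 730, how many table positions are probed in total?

5

977: h=4 → slot 4
741: h=0 → slot 0
402: h=11 → slot 11
132: h=4, probe 4,5 → slot 5
600: h=4, probe 4,5,6 → slot 6
756: h=4, probe 4,5,6,7 → slot 7
730: h=4, probe 4,5,6,7,8 → slot 8
900: h=6, probe 6,7,8,9 → slot 9
Table: [741, ∅, ∅, ∅, 977, 132, 600, 756, 730, 900, ∅, 402, ∅]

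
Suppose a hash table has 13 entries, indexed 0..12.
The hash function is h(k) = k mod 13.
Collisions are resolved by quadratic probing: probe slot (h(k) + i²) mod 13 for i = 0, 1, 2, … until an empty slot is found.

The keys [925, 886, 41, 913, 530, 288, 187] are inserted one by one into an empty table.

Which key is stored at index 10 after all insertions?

530

925: h=2 → slot 2
886: h=2, probe 2,3 → slot 3
41: h=2, probe 2,3,6 → slot 6
913: h=3, probe 3,4 → slot 4
530: h=10 → slot 10
288: h=2, probe 2,3,6,11 → slot 11
187: h=5 → slot 5
Table: [-, -, 925, 886, 913, 187, 41, -, -, -, 530, 288, -]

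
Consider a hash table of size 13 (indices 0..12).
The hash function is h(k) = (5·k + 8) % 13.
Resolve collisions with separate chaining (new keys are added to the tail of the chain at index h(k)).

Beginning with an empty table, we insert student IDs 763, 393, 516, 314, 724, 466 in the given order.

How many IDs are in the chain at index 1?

763 → bucket 1
393 → bucket 10
516 → bucket 1 (collision)
314 → bucket 5
724 → bucket 1 (collision)
466 → bucket 11
Final buckets:
0: —
1: 763 -> 516 -> 724
2: —
3: —
4: —
5: 314
6: —
7: —
8: —
9: —
10: 393
11: 466
12: —

3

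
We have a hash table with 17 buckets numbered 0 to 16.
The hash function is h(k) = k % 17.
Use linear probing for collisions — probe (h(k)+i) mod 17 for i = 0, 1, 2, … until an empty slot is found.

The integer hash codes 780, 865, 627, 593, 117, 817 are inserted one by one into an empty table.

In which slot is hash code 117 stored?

2

780 hashes to 15; slot 15 is free -> place at 15.
865 hashes to 15; 15 taken -> place at 16.
627 hashes to 15; 15,16 taken -> place at 0.
593 hashes to 15; 15,16,0 taken -> place at 1.
117 hashes to 15; 15,16,0,1 taken -> place at 2.
817 hashes to 1; 1,2 taken -> place at 3.
Table: [627, 593, 117, 817, _, _, _, _, _, _, _, _, _, _, _, 780, 865]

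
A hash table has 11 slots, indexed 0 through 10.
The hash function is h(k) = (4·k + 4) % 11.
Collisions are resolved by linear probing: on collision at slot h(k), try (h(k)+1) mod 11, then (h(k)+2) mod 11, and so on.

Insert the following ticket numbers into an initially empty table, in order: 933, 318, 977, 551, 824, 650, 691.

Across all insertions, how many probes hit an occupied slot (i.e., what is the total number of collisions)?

11

933: h=7 → slot 7
318: h=0 → slot 0
977: h=7, probe 7,8 → slot 8
551: h=8, probe 8,9 → slot 9
824: h=0, probe 0,1 → slot 1
650: h=8, probe 8,9,10 → slot 10
691: h=7, probe 7,8,9,10,0,1,2 → slot 2
Table: [318, 824, 691, _, _, _, _, 933, 977, 551, 650]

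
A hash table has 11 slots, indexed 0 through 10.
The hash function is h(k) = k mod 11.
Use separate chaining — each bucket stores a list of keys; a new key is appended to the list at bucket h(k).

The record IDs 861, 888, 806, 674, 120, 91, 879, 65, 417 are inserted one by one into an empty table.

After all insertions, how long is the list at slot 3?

4

Insert 861: h=3, bucket 3 empty → new chain.
Insert 888: h=8, bucket 8 empty → new chain.
Insert 806: h=3, bucket 3 nonempty → append to chain.
Insert 674: h=3, bucket 3 nonempty → append to chain.
Insert 120: h=10, bucket 10 empty → new chain.
Insert 91: h=3, bucket 3 nonempty → append to chain.
Insert 879: h=10, bucket 10 nonempty → append to chain.
Insert 65: h=10, bucket 10 nonempty → append to chain.
Insert 417: h=10, bucket 10 nonempty → append to chain.
Final buckets:
0: _
1: _
2: _
3: 861 -> 806 -> 674 -> 91
4: _
5: _
6: _
7: _
8: 888
9: _
10: 120 -> 879 -> 65 -> 417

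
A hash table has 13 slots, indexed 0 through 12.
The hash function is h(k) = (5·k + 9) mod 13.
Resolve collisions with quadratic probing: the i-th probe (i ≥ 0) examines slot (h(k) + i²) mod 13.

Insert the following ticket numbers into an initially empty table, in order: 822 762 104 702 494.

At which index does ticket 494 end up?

5

822: h=11 → slot 11
762: h=10 → slot 10
104: h=9 → slot 9
702: h=9, probe 9,10,0 → slot 0
494: h=9, probe 9,10,0,5 → slot 5
Table: [702, -, -, -, -, 494, -, -, -, 104, 762, 822, -]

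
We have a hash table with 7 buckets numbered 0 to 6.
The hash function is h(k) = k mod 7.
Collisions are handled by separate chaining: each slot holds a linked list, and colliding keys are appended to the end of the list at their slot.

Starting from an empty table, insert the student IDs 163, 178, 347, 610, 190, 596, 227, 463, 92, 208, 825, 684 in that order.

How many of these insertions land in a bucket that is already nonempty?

6

Insert 163: h=2, bucket 2 empty → new chain.
Insert 178: h=3, bucket 3 empty → new chain.
Insert 347: h=4, bucket 4 empty → new chain.
Insert 610: h=1, bucket 1 empty → new chain.
Insert 190: h=1, bucket 1 nonempty → append to chain.
Insert 596: h=1, bucket 1 nonempty → append to chain.
Insert 227: h=3, bucket 3 nonempty → append to chain.
Insert 463: h=1, bucket 1 nonempty → append to chain.
Insert 92: h=1, bucket 1 nonempty → append to chain.
Insert 208: h=5, bucket 5 empty → new chain.
Insert 825: h=6, bucket 6 empty → new chain.
Insert 684: h=5, bucket 5 nonempty → append to chain.
Final buckets:
0: _
1: 610 -> 190 -> 596 -> 463 -> 92
2: 163
3: 178 -> 227
4: 347
5: 208 -> 684
6: 825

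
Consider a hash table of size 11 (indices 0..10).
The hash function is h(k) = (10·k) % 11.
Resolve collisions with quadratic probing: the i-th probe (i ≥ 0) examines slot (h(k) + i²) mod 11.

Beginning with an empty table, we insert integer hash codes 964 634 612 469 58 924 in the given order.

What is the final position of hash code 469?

964: h=4 => slot 4
634: h=4, probe 4,5 => slot 5
612: h=4, probe 4,5,8 => slot 8
469: h=4, probe 4,5,8,2 => slot 2
58: h=8, probe 8,9 => slot 9
924: h=0 => slot 0
Table: [924, ∅, 469, ∅, 964, 634, ∅, ∅, 612, 58, ∅]

2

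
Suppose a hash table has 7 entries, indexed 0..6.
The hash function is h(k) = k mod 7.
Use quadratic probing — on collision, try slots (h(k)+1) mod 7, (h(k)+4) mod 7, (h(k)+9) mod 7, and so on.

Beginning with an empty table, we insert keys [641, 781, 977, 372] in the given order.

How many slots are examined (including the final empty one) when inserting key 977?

641: h=4 -> slot 4
781: h=4, probe 4,5 -> slot 5
977: h=4, probe 4,5,1 -> slot 1
372: h=1, probe 1,2 -> slot 2
Table: [., 977, 372, ., 641, 781, .]

3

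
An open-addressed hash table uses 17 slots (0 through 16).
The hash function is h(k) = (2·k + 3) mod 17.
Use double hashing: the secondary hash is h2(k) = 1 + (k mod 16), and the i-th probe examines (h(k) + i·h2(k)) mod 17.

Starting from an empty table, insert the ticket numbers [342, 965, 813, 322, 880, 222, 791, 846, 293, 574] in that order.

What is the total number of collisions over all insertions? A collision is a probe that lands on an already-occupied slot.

342: h=7 -> slot 7
965: h=12 -> slot 12
813: h=14 -> slot 14
322: h=1 -> slot 1
880: h=12, h2=1, probe 12,13 -> slot 13
222: h=5 -> slot 5
791: h=4 -> slot 4
846: h=12, h2=15, probe 12,10 -> slot 10
293: h=11 -> slot 11
574: h=12, h2=15, probe 12,10,8 -> slot 8
Table: [∅, 322, ∅, ∅, 791, 222, ∅, 342, 574, ∅, 846, 293, 965, 880, 813, ∅, ∅]

4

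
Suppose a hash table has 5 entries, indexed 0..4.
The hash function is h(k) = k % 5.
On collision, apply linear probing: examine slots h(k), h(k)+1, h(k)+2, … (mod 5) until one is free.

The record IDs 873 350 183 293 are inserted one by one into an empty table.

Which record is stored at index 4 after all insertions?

183

873 hashes to 3; slot 3 is free -> place at 3.
350 hashes to 0; slot 0 is free -> place at 0.
183 hashes to 3; 3 taken -> place at 4.
293 hashes to 3; 3,4,0 taken -> place at 1.
Table: [350, 293, ., 873, 183]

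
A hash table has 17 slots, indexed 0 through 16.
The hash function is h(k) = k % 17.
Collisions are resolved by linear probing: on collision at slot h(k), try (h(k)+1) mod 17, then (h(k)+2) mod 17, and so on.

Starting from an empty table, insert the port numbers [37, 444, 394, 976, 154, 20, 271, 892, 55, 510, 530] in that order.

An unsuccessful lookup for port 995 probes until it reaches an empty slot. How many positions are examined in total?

2

37 hashes to 3; slot 3 is free → place at 3.
444 hashes to 2; slot 2 is free → place at 2.
394 hashes to 3; 3 taken → place at 4.
976 hashes to 7; slot 7 is free → place at 7.
154 hashes to 1; slot 1 is free → place at 1.
20 hashes to 3; 3,4 taken → place at 5.
271 hashes to 16; slot 16 is free → place at 16.
892 hashes to 8; slot 8 is free → place at 8.
55 hashes to 4; 4,5 taken → place at 6.
510 hashes to 0; slot 0 is free → place at 0.
530 hashes to 3; 3,4,5,6,7,8 taken → place at 9.
Table: [510, 154, 444, 37, 394, 20, 55, 976, 892, 530, ., ., ., ., ., ., 271]
Lookup 995: h=9, probe 9,10 → slot 10 empty, not found.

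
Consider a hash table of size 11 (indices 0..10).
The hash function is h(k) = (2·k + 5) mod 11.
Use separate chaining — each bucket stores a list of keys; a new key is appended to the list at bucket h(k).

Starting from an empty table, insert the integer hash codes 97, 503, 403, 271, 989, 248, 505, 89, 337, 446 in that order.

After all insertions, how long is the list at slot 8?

97 → bucket 1
503 → bucket 10
403 → bucket 8
271 → bucket 8 (collision)
989 → bucket 3
248 → bucket 6
505 → bucket 3 (collision)
89 → bucket 7
337 → bucket 8 (collision)
446 → bucket 6 (collision)
Final buckets:
0: _
1: 97
2: _
3: 989 -> 505
4: _
5: _
6: 248 -> 446
7: 89
8: 403 -> 271 -> 337
9: _
10: 503

3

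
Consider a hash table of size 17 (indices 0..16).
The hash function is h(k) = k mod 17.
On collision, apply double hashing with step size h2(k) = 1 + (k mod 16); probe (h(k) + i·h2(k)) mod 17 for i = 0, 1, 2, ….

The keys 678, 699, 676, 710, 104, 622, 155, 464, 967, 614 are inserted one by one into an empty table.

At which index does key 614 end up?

9

678 hashes to 15; slot 15 is free -> place at 15.
699 hashes to 2; slot 2 is free -> place at 2.
676 hashes to 13; slot 13 is free -> place at 13.
710 hashes to 13, h2=7; 13 taken -> place at 3.
104 hashes to 2, h2=9; 2 taken -> place at 11.
622 hashes to 10; slot 10 is free -> place at 10.
155 hashes to 2, h2=12; 2 taken -> place at 14.
464 hashes to 5; slot 5 is free -> place at 5.
967 hashes to 15, h2=8; 15 taken -> place at 6.
614 hashes to 2, h2=7; 2 taken -> place at 9.
Table: [—, —, 699, 710, —, 464, 967, —, —, 614, 622, 104, —, 676, 155, 678, —]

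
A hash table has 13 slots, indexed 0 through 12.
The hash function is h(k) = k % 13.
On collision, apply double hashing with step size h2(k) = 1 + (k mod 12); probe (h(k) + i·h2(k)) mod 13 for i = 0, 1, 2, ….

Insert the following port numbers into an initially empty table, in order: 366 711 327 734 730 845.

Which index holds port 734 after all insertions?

366 hashes to 2; slot 2 is free -> place at 2.
711 hashes to 9; slot 9 is free -> place at 9.
327 hashes to 2, h2=4; 2 taken -> place at 6.
734 hashes to 6, h2=3; 6,9 taken -> place at 12.
730 hashes to 2, h2=11; 2 taken -> place at 0.
845 hashes to 0, h2=6; 0,6,12 taken -> place at 5.
Table: [730, _, 366, _, _, 845, 327, _, _, 711, _, _, 734]

12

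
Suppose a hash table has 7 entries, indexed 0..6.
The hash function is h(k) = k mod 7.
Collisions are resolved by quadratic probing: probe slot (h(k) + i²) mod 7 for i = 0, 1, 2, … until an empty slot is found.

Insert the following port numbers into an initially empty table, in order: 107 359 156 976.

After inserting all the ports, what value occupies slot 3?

359

107 hashes to 2; slot 2 is free → place at 2.
359 hashes to 2; 2 taken → place at 3.
156 hashes to 2; 2,3 taken → place at 6.
976 hashes to 3; 3 taken → place at 4.
Table: [., ., 107, 359, 976, ., 156]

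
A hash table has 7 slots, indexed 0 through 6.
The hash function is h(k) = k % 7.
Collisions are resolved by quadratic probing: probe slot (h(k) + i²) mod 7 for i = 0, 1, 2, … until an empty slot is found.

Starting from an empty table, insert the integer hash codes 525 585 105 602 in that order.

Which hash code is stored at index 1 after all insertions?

Insert 525: h=0, slot 0 empty → index 0.
Insert 585: h=4, slot 4 empty → index 4.
Insert 105: h=0, slot 0 occupied → index 1.
Insert 602: h=0, slots 0,1,4 occupied → index 2.
Table: [525, 105, 602, —, 585, —, —]

105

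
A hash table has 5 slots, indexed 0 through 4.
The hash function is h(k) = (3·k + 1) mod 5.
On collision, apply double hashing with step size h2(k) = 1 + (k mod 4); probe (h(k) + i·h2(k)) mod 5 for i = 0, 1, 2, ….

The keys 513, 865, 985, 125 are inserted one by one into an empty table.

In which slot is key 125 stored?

513: h=0 => slot 0
865: h=1 => slot 1
985: h=1, h2=2, probe 1,3 => slot 3
125: h=1, h2=2, probe 1,3,0,2 => slot 2
Table: [513, 865, 125, 985, _]

2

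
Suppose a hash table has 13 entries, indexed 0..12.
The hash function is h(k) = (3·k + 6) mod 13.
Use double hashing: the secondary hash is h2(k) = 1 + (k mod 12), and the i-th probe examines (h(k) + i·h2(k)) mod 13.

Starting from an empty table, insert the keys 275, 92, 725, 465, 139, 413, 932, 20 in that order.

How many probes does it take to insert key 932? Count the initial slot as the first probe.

Insert 275: h=12, slot 12 empty -> index 12.
Insert 92: h=9, slot 9 empty -> index 9.
Insert 725: h=10, slot 10 empty -> index 10.
Insert 465: h=10, h2=10, slot 10 occupied -> index 7.
Insert 139: h=7, h2=8, slot 7 occupied -> index 2.
Insert 413: h=10, h2=6, slot 10 occupied -> index 3.
Insert 932: h=7, h2=9, slots 7,3,12 occupied -> index 8.
Insert 20: h=1, slot 1 empty -> index 1.
Table: [., 20, 139, 413, ., ., ., 465, 932, 92, 725, ., 275]

4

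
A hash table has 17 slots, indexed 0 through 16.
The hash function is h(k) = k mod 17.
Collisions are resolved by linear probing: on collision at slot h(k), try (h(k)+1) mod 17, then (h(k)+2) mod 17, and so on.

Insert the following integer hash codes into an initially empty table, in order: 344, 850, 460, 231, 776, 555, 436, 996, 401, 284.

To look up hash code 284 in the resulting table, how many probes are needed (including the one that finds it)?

344: h=4 => slot 4
850: h=0 => slot 0
460: h=1 => slot 1
231: h=10 => slot 10
776: h=11 => slot 11
555: h=11, probe 11,12 => slot 12
436: h=11, probe 11,12,13 => slot 13
996: h=10, probe 10,11,12,13,14 => slot 14
401: h=10, probe 10,11,12,13,14,15 => slot 15
284: h=12, probe 12,13,14,15,16 => slot 16
Table: [850, 460, ., ., 344, ., ., ., ., ., 231, 776, 555, 436, 996, 401, 284]
Lookup 284: h=12, probe 12,13,14,15,16 → found at 16.

5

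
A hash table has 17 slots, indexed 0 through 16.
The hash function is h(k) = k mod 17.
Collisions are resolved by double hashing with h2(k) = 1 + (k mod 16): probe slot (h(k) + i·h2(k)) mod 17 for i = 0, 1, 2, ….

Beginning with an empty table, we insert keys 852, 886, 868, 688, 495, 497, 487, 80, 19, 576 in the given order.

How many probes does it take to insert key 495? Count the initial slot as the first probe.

852: h=2 → slot 2
886: h=2, h2=7, probe 2,9 → slot 9
868: h=1 → slot 1
688: h=8 → slot 8
495: h=2, h2=16, probe 2,1,0 → slot 0
497: h=4 → slot 4
487: h=11 → slot 11
80: h=12 → slot 12
19: h=2, h2=4, probe 2,6 → slot 6
576: h=15 → slot 15
Table: [495, 868, 852, —, 497, —, 19, —, 688, 886, —, 487, 80, —, —, 576, —]

3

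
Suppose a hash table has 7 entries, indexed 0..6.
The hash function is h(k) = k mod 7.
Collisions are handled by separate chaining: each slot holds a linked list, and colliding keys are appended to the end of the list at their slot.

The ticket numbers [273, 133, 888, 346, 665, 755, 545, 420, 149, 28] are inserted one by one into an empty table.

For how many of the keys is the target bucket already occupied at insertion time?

273 → bucket 0
133 → bucket 0 (collision)
888 → bucket 6
346 → bucket 3
665 → bucket 0 (collision)
755 → bucket 6 (collision)
545 → bucket 6 (collision)
420 → bucket 0 (collision)
149 → bucket 2
28 → bucket 0 (collision)
Final buckets:
0: 273 -> 133 -> 665 -> 420 -> 28
1: —
2: 149
3: 346
4: —
5: —
6: 888 -> 755 -> 545

6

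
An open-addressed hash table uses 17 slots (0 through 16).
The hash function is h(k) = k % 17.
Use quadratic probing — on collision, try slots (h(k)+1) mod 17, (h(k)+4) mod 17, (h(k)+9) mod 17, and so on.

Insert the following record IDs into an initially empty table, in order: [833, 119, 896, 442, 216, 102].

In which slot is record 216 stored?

Insert 833: h=0, slot 0 empty -> index 0.
Insert 119: h=0, slot 0 occupied -> index 1.
Insert 896: h=12, slot 12 empty -> index 12.
Insert 442: h=0, slots 0,1 occupied -> index 4.
Insert 216: h=12, slot 12 occupied -> index 13.
Insert 102: h=0, slots 0,1,4 occupied -> index 9.
Table: [833, 119, -, -, 442, -, -, -, -, 102, -, -, 896, 216, -, -, -]

13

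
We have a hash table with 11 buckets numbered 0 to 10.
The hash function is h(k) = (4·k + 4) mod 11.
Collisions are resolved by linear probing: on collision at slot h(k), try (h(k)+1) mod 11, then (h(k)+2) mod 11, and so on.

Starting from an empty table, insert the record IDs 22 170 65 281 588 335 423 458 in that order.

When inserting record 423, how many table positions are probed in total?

6

Insert 22: h=4, slot 4 empty -> index 4.
Insert 170: h=2, slot 2 empty -> index 2.
Insert 65: h=0, slot 0 empty -> index 0.
Insert 281: h=6, slot 6 empty -> index 6.
Insert 588: h=2, slot 2 occupied -> index 3.
Insert 335: h=2, slots 2,3,4 occupied -> index 5.
Insert 423: h=2, slots 2,3,4,5,6 occupied -> index 7.
Insert 458: h=10, slot 10 empty -> index 10.
Table: [65, ∅, 170, 588, 22, 335, 281, 423, ∅, ∅, 458]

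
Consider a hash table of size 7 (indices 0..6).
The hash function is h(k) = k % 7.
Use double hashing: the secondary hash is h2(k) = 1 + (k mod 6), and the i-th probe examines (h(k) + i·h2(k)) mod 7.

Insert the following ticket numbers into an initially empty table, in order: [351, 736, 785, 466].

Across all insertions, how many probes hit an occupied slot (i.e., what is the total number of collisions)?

351 hashes to 1; slot 1 is free → place at 1.
736 hashes to 1, h2=5; 1 taken → place at 6.
785 hashes to 1, h2=6; 1 taken → place at 0.
466 hashes to 4; slot 4 is free → place at 4.
Table: [785, 351, ∅, ∅, 466, ∅, 736]

2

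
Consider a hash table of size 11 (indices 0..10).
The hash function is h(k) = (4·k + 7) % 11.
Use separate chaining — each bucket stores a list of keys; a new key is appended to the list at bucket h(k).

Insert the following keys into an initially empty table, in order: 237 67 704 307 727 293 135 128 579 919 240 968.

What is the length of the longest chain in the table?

3

Insert 237: h=9, bucket 9 empty → new chain.
Insert 67: h=0, bucket 0 empty → new chain.
Insert 704: h=7, bucket 7 empty → new chain.
Insert 307: h=3, bucket 3 empty → new chain.
Insert 727: h=0, bucket 0 nonempty → append to chain.
Insert 293: h=2, bucket 2 empty → new chain.
Insert 135: h=8, bucket 8 empty → new chain.
Insert 128: h=2, bucket 2 nonempty → append to chain.
Insert 579: h=2, bucket 2 nonempty → append to chain.
Insert 919: h=9, bucket 9 nonempty → append to chain.
Insert 240: h=10, bucket 10 empty → new chain.
Insert 968: h=7, bucket 7 nonempty → append to chain.
Final buckets:
0: 67 -> 727
1: .
2: 293 -> 128 -> 579
3: 307
4: .
5: .
6: .
7: 704 -> 968
8: 135
9: 237 -> 919
10: 240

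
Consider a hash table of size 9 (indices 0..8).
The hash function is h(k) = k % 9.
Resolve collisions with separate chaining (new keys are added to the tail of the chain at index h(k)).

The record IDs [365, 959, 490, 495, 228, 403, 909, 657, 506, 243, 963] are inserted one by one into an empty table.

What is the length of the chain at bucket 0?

365 → bucket 5
959 → bucket 5 (collision)
490 → bucket 4
495 → bucket 0
228 → bucket 3
403 → bucket 7
909 → bucket 0 (collision)
657 → bucket 0 (collision)
506 → bucket 2
243 → bucket 0 (collision)
963 → bucket 0 (collision)
Final buckets:
0: 495 -> 909 -> 657 -> 243 -> 963
1: .
2: 506
3: 228
4: 490
5: 365 -> 959
6: .
7: 403
8: .

5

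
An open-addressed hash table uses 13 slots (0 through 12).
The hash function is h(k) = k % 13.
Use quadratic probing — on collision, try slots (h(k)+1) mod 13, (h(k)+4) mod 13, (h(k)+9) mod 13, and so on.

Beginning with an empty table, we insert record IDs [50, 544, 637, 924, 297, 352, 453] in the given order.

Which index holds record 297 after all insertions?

Insert 50: h=11, slot 11 empty -> index 11.
Insert 544: h=11, slot 11 occupied -> index 12.
Insert 637: h=0, slot 0 empty -> index 0.
Insert 924: h=1, slot 1 empty -> index 1.
Insert 297: h=11, slots 11,12 occupied -> index 2.
Insert 352: h=1, slots 1,2 occupied -> index 5.
Insert 453: h=11, slots 11,12,2 occupied -> index 7.
Table: [637, 924, 297, ., ., 352, ., 453, ., ., ., 50, 544]

2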